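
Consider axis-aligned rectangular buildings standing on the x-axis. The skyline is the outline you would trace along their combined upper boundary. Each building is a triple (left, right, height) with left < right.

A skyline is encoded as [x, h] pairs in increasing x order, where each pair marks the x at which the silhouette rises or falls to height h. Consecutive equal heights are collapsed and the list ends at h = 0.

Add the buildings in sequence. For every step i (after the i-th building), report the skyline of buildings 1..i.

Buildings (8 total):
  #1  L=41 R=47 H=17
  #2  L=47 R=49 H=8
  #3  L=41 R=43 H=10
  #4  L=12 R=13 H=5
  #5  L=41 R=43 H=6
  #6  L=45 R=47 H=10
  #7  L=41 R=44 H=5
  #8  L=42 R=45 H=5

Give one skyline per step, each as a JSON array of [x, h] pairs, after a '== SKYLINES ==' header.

== SKYLINES ==
[[41,17],[47,0]]
[[41,17],[47,8],[49,0]]
[[41,17],[47,8],[49,0]]
[[12,5],[13,0],[41,17],[47,8],[49,0]]
[[12,5],[13,0],[41,17],[47,8],[49,0]]
[[12,5],[13,0],[41,17],[47,8],[49,0]]
[[12,5],[13,0],[41,17],[47,8],[49,0]]
[[12,5],[13,0],[41,17],[47,8],[49,0]]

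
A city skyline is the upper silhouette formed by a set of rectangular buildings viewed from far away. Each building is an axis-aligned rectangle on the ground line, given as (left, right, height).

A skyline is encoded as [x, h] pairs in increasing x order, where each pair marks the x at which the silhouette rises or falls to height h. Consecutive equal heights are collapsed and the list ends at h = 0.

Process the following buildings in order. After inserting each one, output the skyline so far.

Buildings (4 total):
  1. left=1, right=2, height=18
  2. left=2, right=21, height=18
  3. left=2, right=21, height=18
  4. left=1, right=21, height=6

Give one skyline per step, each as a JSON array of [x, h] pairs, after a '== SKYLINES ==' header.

== SKYLINES ==
[[1,18],[2,0]]
[[1,18],[21,0]]
[[1,18],[21,0]]
[[1,18],[21,0]]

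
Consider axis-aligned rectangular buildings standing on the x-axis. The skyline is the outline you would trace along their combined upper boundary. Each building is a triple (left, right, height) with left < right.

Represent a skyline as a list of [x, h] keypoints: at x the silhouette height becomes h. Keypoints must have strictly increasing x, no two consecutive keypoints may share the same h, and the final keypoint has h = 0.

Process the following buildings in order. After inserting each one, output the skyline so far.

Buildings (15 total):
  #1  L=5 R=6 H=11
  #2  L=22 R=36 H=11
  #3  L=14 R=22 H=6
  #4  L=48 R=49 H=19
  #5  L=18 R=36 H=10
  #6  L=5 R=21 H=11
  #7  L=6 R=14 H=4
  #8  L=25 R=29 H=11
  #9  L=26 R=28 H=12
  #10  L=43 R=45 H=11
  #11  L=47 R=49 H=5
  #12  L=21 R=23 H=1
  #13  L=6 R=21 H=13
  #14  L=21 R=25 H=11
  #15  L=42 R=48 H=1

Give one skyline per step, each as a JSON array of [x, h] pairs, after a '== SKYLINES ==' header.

== SKYLINES ==
[[5,11],[6,0]]
[[5,11],[6,0],[22,11],[36,0]]
[[5,11],[6,0],[14,6],[22,11],[36,0]]
[[5,11],[6,0],[14,6],[22,11],[36,0],[48,19],[49,0]]
[[5,11],[6,0],[14,6],[18,10],[22,11],[36,0],[48,19],[49,0]]
[[5,11],[21,10],[22,11],[36,0],[48,19],[49,0]]
[[5,11],[21,10],[22,11],[36,0],[48,19],[49,0]]
[[5,11],[21,10],[22,11],[36,0],[48,19],[49,0]]
[[5,11],[21,10],[22,11],[26,12],[28,11],[36,0],[48,19],[49,0]]
[[5,11],[21,10],[22,11],[26,12],[28,11],[36,0],[43,11],[45,0],[48,19],[49,0]]
[[5,11],[21,10],[22,11],[26,12],[28,11],[36,0],[43,11],[45,0],[47,5],[48,19],[49,0]]
[[5,11],[21,10],[22,11],[26,12],[28,11],[36,0],[43,11],[45,0],[47,5],[48,19],[49,0]]
[[5,11],[6,13],[21,10],[22,11],[26,12],[28,11],[36,0],[43,11],[45,0],[47,5],[48,19],[49,0]]
[[5,11],[6,13],[21,11],[26,12],[28,11],[36,0],[43,11],[45,0],[47,5],[48,19],[49,0]]
[[5,11],[6,13],[21,11],[26,12],[28,11],[36,0],[42,1],[43,11],[45,1],[47,5],[48,19],[49,0]]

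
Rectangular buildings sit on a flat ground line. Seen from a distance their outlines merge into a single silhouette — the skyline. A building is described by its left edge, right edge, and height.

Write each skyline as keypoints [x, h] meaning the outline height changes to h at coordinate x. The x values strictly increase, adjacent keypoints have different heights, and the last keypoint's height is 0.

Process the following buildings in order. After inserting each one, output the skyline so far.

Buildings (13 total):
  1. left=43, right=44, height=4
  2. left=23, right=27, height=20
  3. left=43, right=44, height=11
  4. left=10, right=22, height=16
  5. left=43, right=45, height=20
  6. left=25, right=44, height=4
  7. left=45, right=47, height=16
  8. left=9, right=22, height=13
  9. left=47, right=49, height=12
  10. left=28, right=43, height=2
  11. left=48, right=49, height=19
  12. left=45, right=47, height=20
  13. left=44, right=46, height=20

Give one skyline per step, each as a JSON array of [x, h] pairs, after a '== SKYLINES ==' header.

== SKYLINES ==
[[43,4],[44,0]]
[[23,20],[27,0],[43,4],[44,0]]
[[23,20],[27,0],[43,11],[44,0]]
[[10,16],[22,0],[23,20],[27,0],[43,11],[44,0]]
[[10,16],[22,0],[23,20],[27,0],[43,20],[45,0]]
[[10,16],[22,0],[23,20],[27,4],[43,20],[45,0]]
[[10,16],[22,0],[23,20],[27,4],[43,20],[45,16],[47,0]]
[[9,13],[10,16],[22,0],[23,20],[27,4],[43,20],[45,16],[47,0]]
[[9,13],[10,16],[22,0],[23,20],[27,4],[43,20],[45,16],[47,12],[49,0]]
[[9,13],[10,16],[22,0],[23,20],[27,4],[43,20],[45,16],[47,12],[49,0]]
[[9,13],[10,16],[22,0],[23,20],[27,4],[43,20],[45,16],[47,12],[48,19],[49,0]]
[[9,13],[10,16],[22,0],[23,20],[27,4],[43,20],[47,12],[48,19],[49,0]]
[[9,13],[10,16],[22,0],[23,20],[27,4],[43,20],[47,12],[48,19],[49,0]]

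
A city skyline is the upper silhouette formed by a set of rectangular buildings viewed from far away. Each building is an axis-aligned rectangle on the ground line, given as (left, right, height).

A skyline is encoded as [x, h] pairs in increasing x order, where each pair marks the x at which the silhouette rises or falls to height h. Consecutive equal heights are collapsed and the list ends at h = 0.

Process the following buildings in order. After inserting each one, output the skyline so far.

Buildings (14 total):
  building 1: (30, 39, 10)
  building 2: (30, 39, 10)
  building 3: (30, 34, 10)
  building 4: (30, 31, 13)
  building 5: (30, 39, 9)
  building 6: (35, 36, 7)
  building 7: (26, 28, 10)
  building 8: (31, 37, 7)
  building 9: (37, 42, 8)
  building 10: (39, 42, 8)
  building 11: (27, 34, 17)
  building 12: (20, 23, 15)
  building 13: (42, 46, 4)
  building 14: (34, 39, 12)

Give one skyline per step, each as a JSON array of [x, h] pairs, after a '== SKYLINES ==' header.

== SKYLINES ==
[[30,10],[39,0]]
[[30,10],[39,0]]
[[30,10],[39,0]]
[[30,13],[31,10],[39,0]]
[[30,13],[31,10],[39,0]]
[[30,13],[31,10],[39,0]]
[[26,10],[28,0],[30,13],[31,10],[39,0]]
[[26,10],[28,0],[30,13],[31,10],[39,0]]
[[26,10],[28,0],[30,13],[31,10],[39,8],[42,0]]
[[26,10],[28,0],[30,13],[31,10],[39,8],[42,0]]
[[26,10],[27,17],[34,10],[39,8],[42,0]]
[[20,15],[23,0],[26,10],[27,17],[34,10],[39,8],[42,0]]
[[20,15],[23,0],[26,10],[27,17],[34,10],[39,8],[42,4],[46,0]]
[[20,15],[23,0],[26,10],[27,17],[34,12],[39,8],[42,4],[46,0]]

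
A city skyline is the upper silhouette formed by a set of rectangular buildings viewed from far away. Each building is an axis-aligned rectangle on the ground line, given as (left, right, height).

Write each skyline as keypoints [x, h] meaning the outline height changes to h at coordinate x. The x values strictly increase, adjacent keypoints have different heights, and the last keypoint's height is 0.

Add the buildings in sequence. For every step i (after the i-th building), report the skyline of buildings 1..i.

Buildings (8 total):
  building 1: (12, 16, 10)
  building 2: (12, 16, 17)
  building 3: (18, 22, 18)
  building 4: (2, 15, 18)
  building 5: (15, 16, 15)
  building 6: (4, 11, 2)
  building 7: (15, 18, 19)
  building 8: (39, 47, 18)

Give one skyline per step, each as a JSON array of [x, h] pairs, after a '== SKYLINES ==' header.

== SKYLINES ==
[[12,10],[16,0]]
[[12,17],[16,0]]
[[12,17],[16,0],[18,18],[22,0]]
[[2,18],[15,17],[16,0],[18,18],[22,0]]
[[2,18],[15,17],[16,0],[18,18],[22,0]]
[[2,18],[15,17],[16,0],[18,18],[22,0]]
[[2,18],[15,19],[18,18],[22,0]]
[[2,18],[15,19],[18,18],[22,0],[39,18],[47,0]]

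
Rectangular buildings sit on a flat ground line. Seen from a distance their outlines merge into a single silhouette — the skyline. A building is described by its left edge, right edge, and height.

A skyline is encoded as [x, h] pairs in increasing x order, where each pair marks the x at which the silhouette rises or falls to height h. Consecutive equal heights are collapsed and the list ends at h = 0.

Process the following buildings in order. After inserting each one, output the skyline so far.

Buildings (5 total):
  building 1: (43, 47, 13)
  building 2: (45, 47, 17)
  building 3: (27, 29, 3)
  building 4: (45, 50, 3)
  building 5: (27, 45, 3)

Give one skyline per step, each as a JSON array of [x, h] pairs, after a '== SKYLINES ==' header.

== SKYLINES ==
[[43,13],[47,0]]
[[43,13],[45,17],[47,0]]
[[27,3],[29,0],[43,13],[45,17],[47,0]]
[[27,3],[29,0],[43,13],[45,17],[47,3],[50,0]]
[[27,3],[43,13],[45,17],[47,3],[50,0]]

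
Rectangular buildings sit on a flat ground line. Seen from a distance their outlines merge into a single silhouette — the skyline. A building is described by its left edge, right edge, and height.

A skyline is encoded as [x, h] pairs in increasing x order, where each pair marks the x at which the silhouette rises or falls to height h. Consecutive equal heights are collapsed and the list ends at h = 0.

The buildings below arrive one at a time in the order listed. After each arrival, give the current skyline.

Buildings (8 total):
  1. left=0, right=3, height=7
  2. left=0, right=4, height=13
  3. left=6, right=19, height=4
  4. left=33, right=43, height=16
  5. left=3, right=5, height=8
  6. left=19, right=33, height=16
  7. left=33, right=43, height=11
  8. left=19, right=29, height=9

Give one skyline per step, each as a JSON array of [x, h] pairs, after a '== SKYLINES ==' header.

== SKYLINES ==
[[0,7],[3,0]]
[[0,13],[4,0]]
[[0,13],[4,0],[6,4],[19,0]]
[[0,13],[4,0],[6,4],[19,0],[33,16],[43,0]]
[[0,13],[4,8],[5,0],[6,4],[19,0],[33,16],[43,0]]
[[0,13],[4,8],[5,0],[6,4],[19,16],[43,0]]
[[0,13],[4,8],[5,0],[6,4],[19,16],[43,0]]
[[0,13],[4,8],[5,0],[6,4],[19,16],[43,0]]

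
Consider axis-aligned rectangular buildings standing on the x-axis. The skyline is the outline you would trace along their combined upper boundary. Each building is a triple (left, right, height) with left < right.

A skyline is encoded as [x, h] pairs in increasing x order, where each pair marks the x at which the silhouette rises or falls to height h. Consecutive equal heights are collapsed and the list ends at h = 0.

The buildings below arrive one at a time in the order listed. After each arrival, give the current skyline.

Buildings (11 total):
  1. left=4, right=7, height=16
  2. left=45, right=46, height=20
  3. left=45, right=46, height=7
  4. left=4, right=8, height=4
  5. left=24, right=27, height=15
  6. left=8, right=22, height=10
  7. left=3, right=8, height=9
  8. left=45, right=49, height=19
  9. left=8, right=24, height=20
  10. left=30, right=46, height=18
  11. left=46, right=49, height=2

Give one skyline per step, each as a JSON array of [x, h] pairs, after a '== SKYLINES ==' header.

== SKYLINES ==
[[4,16],[7,0]]
[[4,16],[7,0],[45,20],[46,0]]
[[4,16],[7,0],[45,20],[46,0]]
[[4,16],[7,4],[8,0],[45,20],[46,0]]
[[4,16],[7,4],[8,0],[24,15],[27,0],[45,20],[46,0]]
[[4,16],[7,4],[8,10],[22,0],[24,15],[27,0],[45,20],[46,0]]
[[3,9],[4,16],[7,9],[8,10],[22,0],[24,15],[27,0],[45,20],[46,0]]
[[3,9],[4,16],[7,9],[8,10],[22,0],[24,15],[27,0],[45,20],[46,19],[49,0]]
[[3,9],[4,16],[7,9],[8,20],[24,15],[27,0],[45,20],[46,19],[49,0]]
[[3,9],[4,16],[7,9],[8,20],[24,15],[27,0],[30,18],[45,20],[46,19],[49,0]]
[[3,9],[4,16],[7,9],[8,20],[24,15],[27,0],[30,18],[45,20],[46,19],[49,0]]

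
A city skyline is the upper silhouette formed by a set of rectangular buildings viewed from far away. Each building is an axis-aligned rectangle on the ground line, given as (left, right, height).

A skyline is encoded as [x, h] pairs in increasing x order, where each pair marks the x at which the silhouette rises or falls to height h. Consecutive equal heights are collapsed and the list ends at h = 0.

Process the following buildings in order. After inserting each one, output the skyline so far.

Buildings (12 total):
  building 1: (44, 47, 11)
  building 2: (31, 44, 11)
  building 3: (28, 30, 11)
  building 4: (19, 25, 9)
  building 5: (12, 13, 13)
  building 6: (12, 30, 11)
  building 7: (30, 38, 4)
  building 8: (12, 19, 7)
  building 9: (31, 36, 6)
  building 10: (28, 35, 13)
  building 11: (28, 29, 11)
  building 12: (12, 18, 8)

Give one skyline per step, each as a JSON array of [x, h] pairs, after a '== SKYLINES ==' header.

== SKYLINES ==
[[44,11],[47,0]]
[[31,11],[47,0]]
[[28,11],[30,0],[31,11],[47,0]]
[[19,9],[25,0],[28,11],[30,0],[31,11],[47,0]]
[[12,13],[13,0],[19,9],[25,0],[28,11],[30,0],[31,11],[47,0]]
[[12,13],[13,11],[30,0],[31,11],[47,0]]
[[12,13],[13,11],[30,4],[31,11],[47,0]]
[[12,13],[13,11],[30,4],[31,11],[47,0]]
[[12,13],[13,11],[30,4],[31,11],[47,0]]
[[12,13],[13,11],[28,13],[35,11],[47,0]]
[[12,13],[13,11],[28,13],[35,11],[47,0]]
[[12,13],[13,11],[28,13],[35,11],[47,0]]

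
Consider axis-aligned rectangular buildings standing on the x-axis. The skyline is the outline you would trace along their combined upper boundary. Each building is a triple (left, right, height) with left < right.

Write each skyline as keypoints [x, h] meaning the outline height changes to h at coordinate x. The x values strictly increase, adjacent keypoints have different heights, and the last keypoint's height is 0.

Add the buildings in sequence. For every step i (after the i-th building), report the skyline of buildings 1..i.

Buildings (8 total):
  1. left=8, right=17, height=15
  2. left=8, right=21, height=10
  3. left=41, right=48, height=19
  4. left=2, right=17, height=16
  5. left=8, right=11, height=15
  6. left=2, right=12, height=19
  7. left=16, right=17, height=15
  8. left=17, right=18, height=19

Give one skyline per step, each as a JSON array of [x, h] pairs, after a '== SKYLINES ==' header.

== SKYLINES ==
[[8,15],[17,0]]
[[8,15],[17,10],[21,0]]
[[8,15],[17,10],[21,0],[41,19],[48,0]]
[[2,16],[17,10],[21,0],[41,19],[48,0]]
[[2,16],[17,10],[21,0],[41,19],[48,0]]
[[2,19],[12,16],[17,10],[21,0],[41,19],[48,0]]
[[2,19],[12,16],[17,10],[21,0],[41,19],[48,0]]
[[2,19],[12,16],[17,19],[18,10],[21,0],[41,19],[48,0]]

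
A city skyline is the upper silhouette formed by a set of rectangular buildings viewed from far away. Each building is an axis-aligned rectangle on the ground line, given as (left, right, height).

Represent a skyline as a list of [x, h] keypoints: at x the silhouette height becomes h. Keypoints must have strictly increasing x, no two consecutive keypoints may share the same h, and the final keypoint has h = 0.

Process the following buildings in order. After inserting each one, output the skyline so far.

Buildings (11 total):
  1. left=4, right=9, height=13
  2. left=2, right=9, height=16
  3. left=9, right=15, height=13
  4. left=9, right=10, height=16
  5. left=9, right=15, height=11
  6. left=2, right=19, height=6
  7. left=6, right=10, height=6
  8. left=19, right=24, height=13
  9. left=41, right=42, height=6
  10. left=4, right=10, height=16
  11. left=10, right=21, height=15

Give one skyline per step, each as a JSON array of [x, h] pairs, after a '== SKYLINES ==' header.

== SKYLINES ==
[[4,13],[9,0]]
[[2,16],[9,0]]
[[2,16],[9,13],[15,0]]
[[2,16],[10,13],[15,0]]
[[2,16],[10,13],[15,0]]
[[2,16],[10,13],[15,6],[19,0]]
[[2,16],[10,13],[15,6],[19,0]]
[[2,16],[10,13],[15,6],[19,13],[24,0]]
[[2,16],[10,13],[15,6],[19,13],[24,0],[41,6],[42,0]]
[[2,16],[10,13],[15,6],[19,13],[24,0],[41,6],[42,0]]
[[2,16],[10,15],[21,13],[24,0],[41,6],[42,0]]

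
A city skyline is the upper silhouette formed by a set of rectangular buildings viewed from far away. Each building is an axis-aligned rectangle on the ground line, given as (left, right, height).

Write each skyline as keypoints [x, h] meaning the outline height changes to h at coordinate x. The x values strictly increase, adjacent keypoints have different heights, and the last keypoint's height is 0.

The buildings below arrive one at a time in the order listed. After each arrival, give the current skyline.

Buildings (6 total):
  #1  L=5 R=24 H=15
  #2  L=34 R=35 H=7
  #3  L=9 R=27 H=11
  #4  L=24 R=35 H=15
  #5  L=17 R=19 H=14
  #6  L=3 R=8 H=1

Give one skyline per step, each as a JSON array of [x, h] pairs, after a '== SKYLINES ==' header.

== SKYLINES ==
[[5,15],[24,0]]
[[5,15],[24,0],[34,7],[35,0]]
[[5,15],[24,11],[27,0],[34,7],[35,0]]
[[5,15],[35,0]]
[[5,15],[35,0]]
[[3,1],[5,15],[35,0]]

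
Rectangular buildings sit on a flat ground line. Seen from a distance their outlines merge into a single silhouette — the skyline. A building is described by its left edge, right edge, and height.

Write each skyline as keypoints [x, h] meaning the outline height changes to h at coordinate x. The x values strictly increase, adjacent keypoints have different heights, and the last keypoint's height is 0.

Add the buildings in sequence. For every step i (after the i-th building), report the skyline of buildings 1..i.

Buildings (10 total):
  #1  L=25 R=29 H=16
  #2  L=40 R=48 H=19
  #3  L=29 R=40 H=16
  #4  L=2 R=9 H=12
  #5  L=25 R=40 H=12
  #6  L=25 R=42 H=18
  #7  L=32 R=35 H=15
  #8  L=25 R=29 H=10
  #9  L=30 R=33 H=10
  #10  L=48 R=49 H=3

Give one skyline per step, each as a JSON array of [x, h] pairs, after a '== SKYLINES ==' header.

== SKYLINES ==
[[25,16],[29,0]]
[[25,16],[29,0],[40,19],[48,0]]
[[25,16],[40,19],[48,0]]
[[2,12],[9,0],[25,16],[40,19],[48,0]]
[[2,12],[9,0],[25,16],[40,19],[48,0]]
[[2,12],[9,0],[25,18],[40,19],[48,0]]
[[2,12],[9,0],[25,18],[40,19],[48,0]]
[[2,12],[9,0],[25,18],[40,19],[48,0]]
[[2,12],[9,0],[25,18],[40,19],[48,0]]
[[2,12],[9,0],[25,18],[40,19],[48,3],[49,0]]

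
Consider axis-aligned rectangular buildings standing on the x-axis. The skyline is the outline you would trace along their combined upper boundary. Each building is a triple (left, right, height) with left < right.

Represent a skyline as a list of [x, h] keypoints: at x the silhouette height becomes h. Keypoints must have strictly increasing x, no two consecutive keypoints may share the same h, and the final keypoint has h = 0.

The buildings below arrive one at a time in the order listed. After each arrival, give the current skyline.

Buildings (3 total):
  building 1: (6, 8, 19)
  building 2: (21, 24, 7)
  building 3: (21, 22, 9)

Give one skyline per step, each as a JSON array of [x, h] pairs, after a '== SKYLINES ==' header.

== SKYLINES ==
[[6,19],[8,0]]
[[6,19],[8,0],[21,7],[24,0]]
[[6,19],[8,0],[21,9],[22,7],[24,0]]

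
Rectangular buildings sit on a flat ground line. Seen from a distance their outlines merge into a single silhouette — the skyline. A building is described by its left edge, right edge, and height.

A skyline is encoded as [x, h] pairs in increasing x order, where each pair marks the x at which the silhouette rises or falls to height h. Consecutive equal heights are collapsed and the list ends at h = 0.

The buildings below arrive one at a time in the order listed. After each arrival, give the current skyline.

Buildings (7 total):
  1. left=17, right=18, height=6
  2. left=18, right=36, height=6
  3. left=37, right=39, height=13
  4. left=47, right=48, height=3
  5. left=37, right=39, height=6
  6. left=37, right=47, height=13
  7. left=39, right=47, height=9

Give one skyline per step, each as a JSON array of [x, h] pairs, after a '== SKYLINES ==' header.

== SKYLINES ==
[[17,6],[18,0]]
[[17,6],[36,0]]
[[17,6],[36,0],[37,13],[39,0]]
[[17,6],[36,0],[37,13],[39,0],[47,3],[48,0]]
[[17,6],[36,0],[37,13],[39,0],[47,3],[48,0]]
[[17,6],[36,0],[37,13],[47,3],[48,0]]
[[17,6],[36,0],[37,13],[47,3],[48,0]]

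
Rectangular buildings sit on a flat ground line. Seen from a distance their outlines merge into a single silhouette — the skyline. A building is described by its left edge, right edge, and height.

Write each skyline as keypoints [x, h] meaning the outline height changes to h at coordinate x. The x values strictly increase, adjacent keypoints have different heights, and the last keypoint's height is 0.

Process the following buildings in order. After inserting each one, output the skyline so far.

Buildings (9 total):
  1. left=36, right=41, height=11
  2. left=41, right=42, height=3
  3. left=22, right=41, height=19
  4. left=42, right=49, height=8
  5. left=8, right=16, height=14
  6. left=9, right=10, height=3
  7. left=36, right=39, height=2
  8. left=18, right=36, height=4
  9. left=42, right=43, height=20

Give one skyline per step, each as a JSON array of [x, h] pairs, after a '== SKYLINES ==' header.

== SKYLINES ==
[[36,11],[41,0]]
[[36,11],[41,3],[42,0]]
[[22,19],[41,3],[42,0]]
[[22,19],[41,3],[42,8],[49,0]]
[[8,14],[16,0],[22,19],[41,3],[42,8],[49,0]]
[[8,14],[16,0],[22,19],[41,3],[42,8],[49,0]]
[[8,14],[16,0],[22,19],[41,3],[42,8],[49,0]]
[[8,14],[16,0],[18,4],[22,19],[41,3],[42,8],[49,0]]
[[8,14],[16,0],[18,4],[22,19],[41,3],[42,20],[43,8],[49,0]]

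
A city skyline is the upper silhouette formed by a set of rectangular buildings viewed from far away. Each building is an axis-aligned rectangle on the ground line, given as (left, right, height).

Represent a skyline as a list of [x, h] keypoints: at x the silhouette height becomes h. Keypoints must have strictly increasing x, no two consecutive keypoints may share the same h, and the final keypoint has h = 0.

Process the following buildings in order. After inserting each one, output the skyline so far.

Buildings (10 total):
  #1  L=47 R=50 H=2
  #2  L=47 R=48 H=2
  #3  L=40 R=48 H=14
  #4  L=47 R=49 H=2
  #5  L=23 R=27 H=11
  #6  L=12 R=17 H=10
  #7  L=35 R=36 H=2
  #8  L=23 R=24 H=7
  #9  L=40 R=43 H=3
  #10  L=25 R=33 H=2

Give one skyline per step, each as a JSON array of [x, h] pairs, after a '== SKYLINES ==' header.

== SKYLINES ==
[[47,2],[50,0]]
[[47,2],[50,0]]
[[40,14],[48,2],[50,0]]
[[40,14],[48,2],[50,0]]
[[23,11],[27,0],[40,14],[48,2],[50,0]]
[[12,10],[17,0],[23,11],[27,0],[40,14],[48,2],[50,0]]
[[12,10],[17,0],[23,11],[27,0],[35,2],[36,0],[40,14],[48,2],[50,0]]
[[12,10],[17,0],[23,11],[27,0],[35,2],[36,0],[40,14],[48,2],[50,0]]
[[12,10],[17,0],[23,11],[27,0],[35,2],[36,0],[40,14],[48,2],[50,0]]
[[12,10],[17,0],[23,11],[27,2],[33,0],[35,2],[36,0],[40,14],[48,2],[50,0]]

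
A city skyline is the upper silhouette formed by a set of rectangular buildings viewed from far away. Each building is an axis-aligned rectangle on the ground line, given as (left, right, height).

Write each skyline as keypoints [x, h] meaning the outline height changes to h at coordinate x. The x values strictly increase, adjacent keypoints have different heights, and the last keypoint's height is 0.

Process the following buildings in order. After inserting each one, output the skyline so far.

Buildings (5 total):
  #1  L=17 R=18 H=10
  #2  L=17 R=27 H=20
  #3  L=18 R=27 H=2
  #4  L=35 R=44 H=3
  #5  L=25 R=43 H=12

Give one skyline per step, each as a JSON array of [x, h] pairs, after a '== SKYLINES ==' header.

== SKYLINES ==
[[17,10],[18,0]]
[[17,20],[27,0]]
[[17,20],[27,0]]
[[17,20],[27,0],[35,3],[44,0]]
[[17,20],[27,12],[43,3],[44,0]]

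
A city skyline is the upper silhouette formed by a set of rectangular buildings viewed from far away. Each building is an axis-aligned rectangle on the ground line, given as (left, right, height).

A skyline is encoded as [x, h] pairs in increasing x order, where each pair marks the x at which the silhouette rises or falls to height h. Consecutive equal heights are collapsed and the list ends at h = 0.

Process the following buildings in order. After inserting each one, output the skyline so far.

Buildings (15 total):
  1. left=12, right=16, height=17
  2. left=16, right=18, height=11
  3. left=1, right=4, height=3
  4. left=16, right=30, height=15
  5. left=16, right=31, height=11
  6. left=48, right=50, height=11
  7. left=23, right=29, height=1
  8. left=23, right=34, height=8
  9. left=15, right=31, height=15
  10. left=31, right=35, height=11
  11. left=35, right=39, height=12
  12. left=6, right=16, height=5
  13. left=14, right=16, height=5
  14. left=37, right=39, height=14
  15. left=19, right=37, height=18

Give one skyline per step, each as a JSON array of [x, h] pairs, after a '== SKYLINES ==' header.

== SKYLINES ==
[[12,17],[16,0]]
[[12,17],[16,11],[18,0]]
[[1,3],[4,0],[12,17],[16,11],[18,0]]
[[1,3],[4,0],[12,17],[16,15],[30,0]]
[[1,3],[4,0],[12,17],[16,15],[30,11],[31,0]]
[[1,3],[4,0],[12,17],[16,15],[30,11],[31,0],[48,11],[50,0]]
[[1,3],[4,0],[12,17],[16,15],[30,11],[31,0],[48,11],[50,0]]
[[1,3],[4,0],[12,17],[16,15],[30,11],[31,8],[34,0],[48,11],[50,0]]
[[1,3],[4,0],[12,17],[16,15],[31,8],[34,0],[48,11],[50,0]]
[[1,3],[4,0],[12,17],[16,15],[31,11],[35,0],[48,11],[50,0]]
[[1,3],[4,0],[12,17],[16,15],[31,11],[35,12],[39,0],[48,11],[50,0]]
[[1,3],[4,0],[6,5],[12,17],[16,15],[31,11],[35,12],[39,0],[48,11],[50,0]]
[[1,3],[4,0],[6,5],[12,17],[16,15],[31,11],[35,12],[39,0],[48,11],[50,0]]
[[1,3],[4,0],[6,5],[12,17],[16,15],[31,11],[35,12],[37,14],[39,0],[48,11],[50,0]]
[[1,3],[4,0],[6,5],[12,17],[16,15],[19,18],[37,14],[39,0],[48,11],[50,0]]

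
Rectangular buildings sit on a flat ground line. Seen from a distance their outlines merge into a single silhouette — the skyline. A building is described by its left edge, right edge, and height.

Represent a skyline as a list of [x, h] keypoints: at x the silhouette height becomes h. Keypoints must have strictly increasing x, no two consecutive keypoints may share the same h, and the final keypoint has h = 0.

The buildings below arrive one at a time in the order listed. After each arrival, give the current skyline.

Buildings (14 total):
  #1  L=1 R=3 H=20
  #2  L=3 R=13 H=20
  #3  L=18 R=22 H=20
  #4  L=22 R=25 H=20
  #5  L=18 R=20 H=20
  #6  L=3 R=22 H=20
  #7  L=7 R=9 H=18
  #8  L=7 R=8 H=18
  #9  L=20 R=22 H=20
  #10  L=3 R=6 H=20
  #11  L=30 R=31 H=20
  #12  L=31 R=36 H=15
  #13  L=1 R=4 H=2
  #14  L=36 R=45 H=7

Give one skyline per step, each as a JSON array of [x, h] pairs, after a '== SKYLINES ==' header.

== SKYLINES ==
[[1,20],[3,0]]
[[1,20],[13,0]]
[[1,20],[13,0],[18,20],[22,0]]
[[1,20],[13,0],[18,20],[25,0]]
[[1,20],[13,0],[18,20],[25,0]]
[[1,20],[25,0]]
[[1,20],[25,0]]
[[1,20],[25,0]]
[[1,20],[25,0]]
[[1,20],[25,0]]
[[1,20],[25,0],[30,20],[31,0]]
[[1,20],[25,0],[30,20],[31,15],[36,0]]
[[1,20],[25,0],[30,20],[31,15],[36,0]]
[[1,20],[25,0],[30,20],[31,15],[36,7],[45,0]]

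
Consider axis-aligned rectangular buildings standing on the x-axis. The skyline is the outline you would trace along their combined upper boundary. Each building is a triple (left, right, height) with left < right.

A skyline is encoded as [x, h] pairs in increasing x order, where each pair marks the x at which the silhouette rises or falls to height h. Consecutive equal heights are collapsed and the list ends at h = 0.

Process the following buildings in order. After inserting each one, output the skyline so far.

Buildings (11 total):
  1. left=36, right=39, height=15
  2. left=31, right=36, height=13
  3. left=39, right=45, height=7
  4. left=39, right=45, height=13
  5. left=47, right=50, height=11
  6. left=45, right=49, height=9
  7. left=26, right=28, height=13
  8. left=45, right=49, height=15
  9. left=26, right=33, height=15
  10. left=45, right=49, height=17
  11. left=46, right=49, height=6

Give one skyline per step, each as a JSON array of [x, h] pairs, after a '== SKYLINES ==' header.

== SKYLINES ==
[[36,15],[39,0]]
[[31,13],[36,15],[39,0]]
[[31,13],[36,15],[39,7],[45,0]]
[[31,13],[36,15],[39,13],[45,0]]
[[31,13],[36,15],[39,13],[45,0],[47,11],[50,0]]
[[31,13],[36,15],[39,13],[45,9],[47,11],[50,0]]
[[26,13],[28,0],[31,13],[36,15],[39,13],[45,9],[47,11],[50,0]]
[[26,13],[28,0],[31,13],[36,15],[39,13],[45,15],[49,11],[50,0]]
[[26,15],[33,13],[36,15],[39,13],[45,15],[49,11],[50,0]]
[[26,15],[33,13],[36,15],[39,13],[45,17],[49,11],[50,0]]
[[26,15],[33,13],[36,15],[39,13],[45,17],[49,11],[50,0]]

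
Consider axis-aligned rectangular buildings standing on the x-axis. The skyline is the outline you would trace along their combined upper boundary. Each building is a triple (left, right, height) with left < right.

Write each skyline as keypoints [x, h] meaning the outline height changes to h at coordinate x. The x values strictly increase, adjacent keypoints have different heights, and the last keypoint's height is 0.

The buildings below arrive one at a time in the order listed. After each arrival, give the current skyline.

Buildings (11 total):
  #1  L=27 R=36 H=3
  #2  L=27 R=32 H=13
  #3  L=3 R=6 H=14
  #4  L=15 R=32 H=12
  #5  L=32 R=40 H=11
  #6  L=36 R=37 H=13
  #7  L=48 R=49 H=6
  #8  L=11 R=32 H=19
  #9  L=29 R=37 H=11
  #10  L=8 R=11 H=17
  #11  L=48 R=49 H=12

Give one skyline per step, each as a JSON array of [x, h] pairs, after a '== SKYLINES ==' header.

== SKYLINES ==
[[27,3],[36,0]]
[[27,13],[32,3],[36,0]]
[[3,14],[6,0],[27,13],[32,3],[36,0]]
[[3,14],[6,0],[15,12],[27,13],[32,3],[36,0]]
[[3,14],[6,0],[15,12],[27,13],[32,11],[40,0]]
[[3,14],[6,0],[15,12],[27,13],[32,11],[36,13],[37,11],[40,0]]
[[3,14],[6,0],[15,12],[27,13],[32,11],[36,13],[37,11],[40,0],[48,6],[49,0]]
[[3,14],[6,0],[11,19],[32,11],[36,13],[37,11],[40,0],[48,6],[49,0]]
[[3,14],[6,0],[11,19],[32,11],[36,13],[37,11],[40,0],[48,6],[49,0]]
[[3,14],[6,0],[8,17],[11,19],[32,11],[36,13],[37,11],[40,0],[48,6],[49,0]]
[[3,14],[6,0],[8,17],[11,19],[32,11],[36,13],[37,11],[40,0],[48,12],[49,0]]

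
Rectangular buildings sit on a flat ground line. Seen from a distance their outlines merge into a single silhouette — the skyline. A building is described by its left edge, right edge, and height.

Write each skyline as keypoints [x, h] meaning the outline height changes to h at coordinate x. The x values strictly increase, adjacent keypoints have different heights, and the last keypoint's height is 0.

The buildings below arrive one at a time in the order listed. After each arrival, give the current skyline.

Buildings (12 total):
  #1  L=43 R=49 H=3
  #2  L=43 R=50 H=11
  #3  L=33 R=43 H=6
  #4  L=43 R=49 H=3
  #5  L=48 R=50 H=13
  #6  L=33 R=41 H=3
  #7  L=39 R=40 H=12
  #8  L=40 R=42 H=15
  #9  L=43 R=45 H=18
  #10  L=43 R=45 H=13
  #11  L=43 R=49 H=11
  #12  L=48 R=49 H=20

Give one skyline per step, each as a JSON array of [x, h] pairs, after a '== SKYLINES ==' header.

== SKYLINES ==
[[43,3],[49,0]]
[[43,11],[50,0]]
[[33,6],[43,11],[50,0]]
[[33,6],[43,11],[50,0]]
[[33,6],[43,11],[48,13],[50,0]]
[[33,6],[43,11],[48,13],[50,0]]
[[33,6],[39,12],[40,6],[43,11],[48,13],[50,0]]
[[33,6],[39,12],[40,15],[42,6],[43,11],[48,13],[50,0]]
[[33,6],[39,12],[40,15],[42,6],[43,18],[45,11],[48,13],[50,0]]
[[33,6],[39,12],[40,15],[42,6],[43,18],[45,11],[48,13],[50,0]]
[[33,6],[39,12],[40,15],[42,6],[43,18],[45,11],[48,13],[50,0]]
[[33,6],[39,12],[40,15],[42,6],[43,18],[45,11],[48,20],[49,13],[50,0]]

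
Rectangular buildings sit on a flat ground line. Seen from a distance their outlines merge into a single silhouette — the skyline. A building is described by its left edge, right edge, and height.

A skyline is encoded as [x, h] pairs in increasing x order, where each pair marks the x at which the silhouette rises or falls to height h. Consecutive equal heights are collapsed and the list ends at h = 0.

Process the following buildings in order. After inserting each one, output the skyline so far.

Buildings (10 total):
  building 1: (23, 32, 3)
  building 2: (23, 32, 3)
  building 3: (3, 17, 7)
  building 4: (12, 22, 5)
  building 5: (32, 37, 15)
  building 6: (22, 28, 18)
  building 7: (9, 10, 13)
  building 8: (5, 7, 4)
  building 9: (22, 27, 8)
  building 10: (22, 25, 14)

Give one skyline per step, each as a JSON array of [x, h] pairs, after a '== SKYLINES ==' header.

== SKYLINES ==
[[23,3],[32,0]]
[[23,3],[32,0]]
[[3,7],[17,0],[23,3],[32,0]]
[[3,7],[17,5],[22,0],[23,3],[32,0]]
[[3,7],[17,5],[22,0],[23,3],[32,15],[37,0]]
[[3,7],[17,5],[22,18],[28,3],[32,15],[37,0]]
[[3,7],[9,13],[10,7],[17,5],[22,18],[28,3],[32,15],[37,0]]
[[3,7],[9,13],[10,7],[17,5],[22,18],[28,3],[32,15],[37,0]]
[[3,7],[9,13],[10,7],[17,5],[22,18],[28,3],[32,15],[37,0]]
[[3,7],[9,13],[10,7],[17,5],[22,18],[28,3],[32,15],[37,0]]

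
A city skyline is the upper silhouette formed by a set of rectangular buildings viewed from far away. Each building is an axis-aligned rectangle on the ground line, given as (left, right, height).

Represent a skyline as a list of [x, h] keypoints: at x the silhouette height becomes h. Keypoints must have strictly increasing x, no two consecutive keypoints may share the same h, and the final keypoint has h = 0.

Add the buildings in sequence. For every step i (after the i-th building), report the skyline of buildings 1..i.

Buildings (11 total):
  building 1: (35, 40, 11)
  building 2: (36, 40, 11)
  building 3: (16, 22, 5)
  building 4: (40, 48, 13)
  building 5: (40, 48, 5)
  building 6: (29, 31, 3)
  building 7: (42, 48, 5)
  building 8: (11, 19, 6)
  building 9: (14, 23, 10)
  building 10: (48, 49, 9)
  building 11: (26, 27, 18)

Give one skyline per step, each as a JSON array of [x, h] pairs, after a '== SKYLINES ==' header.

== SKYLINES ==
[[35,11],[40,0]]
[[35,11],[40,0]]
[[16,5],[22,0],[35,11],[40,0]]
[[16,5],[22,0],[35,11],[40,13],[48,0]]
[[16,5],[22,0],[35,11],[40,13],[48,0]]
[[16,5],[22,0],[29,3],[31,0],[35,11],[40,13],[48,0]]
[[16,5],[22,0],[29,3],[31,0],[35,11],[40,13],[48,0]]
[[11,6],[19,5],[22,0],[29,3],[31,0],[35,11],[40,13],[48,0]]
[[11,6],[14,10],[23,0],[29,3],[31,0],[35,11],[40,13],[48,0]]
[[11,6],[14,10],[23,0],[29,3],[31,0],[35,11],[40,13],[48,9],[49,0]]
[[11,6],[14,10],[23,0],[26,18],[27,0],[29,3],[31,0],[35,11],[40,13],[48,9],[49,0]]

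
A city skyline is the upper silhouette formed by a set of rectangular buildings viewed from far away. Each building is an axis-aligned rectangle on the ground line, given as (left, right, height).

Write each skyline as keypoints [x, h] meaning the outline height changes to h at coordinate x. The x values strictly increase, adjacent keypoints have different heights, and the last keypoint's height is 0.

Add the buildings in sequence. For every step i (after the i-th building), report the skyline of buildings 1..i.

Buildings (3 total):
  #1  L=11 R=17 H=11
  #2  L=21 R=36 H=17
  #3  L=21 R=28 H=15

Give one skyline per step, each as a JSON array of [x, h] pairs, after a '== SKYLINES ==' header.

== SKYLINES ==
[[11,11],[17,0]]
[[11,11],[17,0],[21,17],[36,0]]
[[11,11],[17,0],[21,17],[36,0]]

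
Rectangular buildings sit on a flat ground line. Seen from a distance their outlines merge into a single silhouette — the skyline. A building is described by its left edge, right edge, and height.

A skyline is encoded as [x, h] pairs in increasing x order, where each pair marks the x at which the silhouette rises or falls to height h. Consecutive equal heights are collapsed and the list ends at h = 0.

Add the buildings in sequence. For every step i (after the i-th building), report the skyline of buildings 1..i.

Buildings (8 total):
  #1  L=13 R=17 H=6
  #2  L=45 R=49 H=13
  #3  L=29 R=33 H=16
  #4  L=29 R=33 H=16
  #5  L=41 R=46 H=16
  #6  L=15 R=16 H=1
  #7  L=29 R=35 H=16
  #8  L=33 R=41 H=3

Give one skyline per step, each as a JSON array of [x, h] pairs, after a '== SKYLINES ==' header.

== SKYLINES ==
[[13,6],[17,0]]
[[13,6],[17,0],[45,13],[49,0]]
[[13,6],[17,0],[29,16],[33,0],[45,13],[49,0]]
[[13,6],[17,0],[29,16],[33,0],[45,13],[49,0]]
[[13,6],[17,0],[29,16],[33,0],[41,16],[46,13],[49,0]]
[[13,6],[17,0],[29,16],[33,0],[41,16],[46,13],[49,0]]
[[13,6],[17,0],[29,16],[35,0],[41,16],[46,13],[49,0]]
[[13,6],[17,0],[29,16],[35,3],[41,16],[46,13],[49,0]]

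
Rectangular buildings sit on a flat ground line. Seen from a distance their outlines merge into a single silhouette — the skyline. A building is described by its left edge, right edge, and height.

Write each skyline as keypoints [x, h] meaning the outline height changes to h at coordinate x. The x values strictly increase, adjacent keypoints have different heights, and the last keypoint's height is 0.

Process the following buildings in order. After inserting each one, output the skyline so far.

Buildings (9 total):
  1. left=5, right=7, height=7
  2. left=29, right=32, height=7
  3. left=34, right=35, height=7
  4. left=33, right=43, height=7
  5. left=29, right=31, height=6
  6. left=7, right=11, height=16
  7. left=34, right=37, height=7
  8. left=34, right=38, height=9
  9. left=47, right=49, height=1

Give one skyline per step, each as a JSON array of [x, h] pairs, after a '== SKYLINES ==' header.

== SKYLINES ==
[[5,7],[7,0]]
[[5,7],[7,0],[29,7],[32,0]]
[[5,7],[7,0],[29,7],[32,0],[34,7],[35,0]]
[[5,7],[7,0],[29,7],[32,0],[33,7],[43,0]]
[[5,7],[7,0],[29,7],[32,0],[33,7],[43,0]]
[[5,7],[7,16],[11,0],[29,7],[32,0],[33,7],[43,0]]
[[5,7],[7,16],[11,0],[29,7],[32,0],[33,7],[43,0]]
[[5,7],[7,16],[11,0],[29,7],[32,0],[33,7],[34,9],[38,7],[43,0]]
[[5,7],[7,16],[11,0],[29,7],[32,0],[33,7],[34,9],[38,7],[43,0],[47,1],[49,0]]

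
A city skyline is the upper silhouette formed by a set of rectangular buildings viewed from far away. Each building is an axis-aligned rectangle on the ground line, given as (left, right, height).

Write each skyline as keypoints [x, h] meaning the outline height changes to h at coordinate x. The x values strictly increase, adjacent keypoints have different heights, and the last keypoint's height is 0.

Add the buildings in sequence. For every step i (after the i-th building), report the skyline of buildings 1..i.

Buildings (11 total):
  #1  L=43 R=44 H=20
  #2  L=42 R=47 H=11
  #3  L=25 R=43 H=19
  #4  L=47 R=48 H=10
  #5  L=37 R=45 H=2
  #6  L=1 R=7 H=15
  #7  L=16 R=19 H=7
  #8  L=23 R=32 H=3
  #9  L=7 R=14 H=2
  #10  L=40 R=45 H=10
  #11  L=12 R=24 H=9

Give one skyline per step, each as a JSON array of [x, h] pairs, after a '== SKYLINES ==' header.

== SKYLINES ==
[[43,20],[44,0]]
[[42,11],[43,20],[44,11],[47,0]]
[[25,19],[43,20],[44,11],[47,0]]
[[25,19],[43,20],[44,11],[47,10],[48,0]]
[[25,19],[43,20],[44,11],[47,10],[48,0]]
[[1,15],[7,0],[25,19],[43,20],[44,11],[47,10],[48,0]]
[[1,15],[7,0],[16,7],[19,0],[25,19],[43,20],[44,11],[47,10],[48,0]]
[[1,15],[7,0],[16,7],[19,0],[23,3],[25,19],[43,20],[44,11],[47,10],[48,0]]
[[1,15],[7,2],[14,0],[16,7],[19,0],[23,3],[25,19],[43,20],[44,11],[47,10],[48,0]]
[[1,15],[7,2],[14,0],[16,7],[19,0],[23,3],[25,19],[43,20],[44,11],[47,10],[48,0]]
[[1,15],[7,2],[12,9],[24,3],[25,19],[43,20],[44,11],[47,10],[48,0]]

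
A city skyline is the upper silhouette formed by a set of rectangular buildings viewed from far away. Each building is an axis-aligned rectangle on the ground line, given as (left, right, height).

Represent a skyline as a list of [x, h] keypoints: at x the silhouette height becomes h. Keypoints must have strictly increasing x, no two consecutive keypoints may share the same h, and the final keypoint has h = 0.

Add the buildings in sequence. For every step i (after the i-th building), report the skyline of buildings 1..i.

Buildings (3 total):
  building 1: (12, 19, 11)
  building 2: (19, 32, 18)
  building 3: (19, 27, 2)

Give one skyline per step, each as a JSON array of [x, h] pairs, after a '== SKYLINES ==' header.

== SKYLINES ==
[[12,11],[19,0]]
[[12,11],[19,18],[32,0]]
[[12,11],[19,18],[32,0]]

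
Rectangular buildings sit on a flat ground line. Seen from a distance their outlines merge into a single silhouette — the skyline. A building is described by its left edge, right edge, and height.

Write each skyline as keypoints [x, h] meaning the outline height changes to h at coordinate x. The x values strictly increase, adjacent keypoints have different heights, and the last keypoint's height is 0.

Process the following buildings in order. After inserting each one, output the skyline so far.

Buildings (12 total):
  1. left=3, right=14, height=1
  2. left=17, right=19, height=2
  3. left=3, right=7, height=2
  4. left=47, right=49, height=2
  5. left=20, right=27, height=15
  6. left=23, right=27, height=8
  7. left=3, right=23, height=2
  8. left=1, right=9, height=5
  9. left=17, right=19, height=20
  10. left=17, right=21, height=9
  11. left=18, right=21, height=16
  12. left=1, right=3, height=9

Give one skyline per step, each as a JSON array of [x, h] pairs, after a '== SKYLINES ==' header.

== SKYLINES ==
[[3,1],[14,0]]
[[3,1],[14,0],[17,2],[19,0]]
[[3,2],[7,1],[14,0],[17,2],[19,0]]
[[3,2],[7,1],[14,0],[17,2],[19,0],[47,2],[49,0]]
[[3,2],[7,1],[14,0],[17,2],[19,0],[20,15],[27,0],[47,2],[49,0]]
[[3,2],[7,1],[14,0],[17,2],[19,0],[20,15],[27,0],[47,2],[49,0]]
[[3,2],[20,15],[27,0],[47,2],[49,0]]
[[1,5],[9,2],[20,15],[27,0],[47,2],[49,0]]
[[1,5],[9,2],[17,20],[19,2],[20,15],[27,0],[47,2],[49,0]]
[[1,5],[9,2],[17,20],[19,9],[20,15],[27,0],[47,2],[49,0]]
[[1,5],[9,2],[17,20],[19,16],[21,15],[27,0],[47,2],[49,0]]
[[1,9],[3,5],[9,2],[17,20],[19,16],[21,15],[27,0],[47,2],[49,0]]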